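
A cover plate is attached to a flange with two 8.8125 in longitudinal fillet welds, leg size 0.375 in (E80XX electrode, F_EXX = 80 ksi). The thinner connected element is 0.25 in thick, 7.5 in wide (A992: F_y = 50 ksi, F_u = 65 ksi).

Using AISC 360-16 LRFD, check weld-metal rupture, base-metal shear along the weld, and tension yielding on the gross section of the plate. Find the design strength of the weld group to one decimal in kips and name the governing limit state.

Weld metal: throat = 0.707×0.375 = 0.26513 in, L = 2×8.8125 = 17.625 in. φR_n = 0.75 × 0.6 × 80 × 0.26513 × 17.625 = 168.2 kips.
Base metal shear (0.25 in plate): yield φR_n = 1.0×0.6×50×0.25×17.625 = 132.2 kips; rupture φR_n = 0.75×0.6×65×0.25×17.625 = 128.9 kips; take 128.9 kips (rupture).
Tension yield (gross): A_g = 7.5×0.25 = 1.875 in². φR_n = 0.90 × 50 × 1.875 = 84.4 kips.
Governing: min(168.2, 128.9, 84.4) = 84.4 kips → gross-section yield.

84.4 kips (gross-section yield governs)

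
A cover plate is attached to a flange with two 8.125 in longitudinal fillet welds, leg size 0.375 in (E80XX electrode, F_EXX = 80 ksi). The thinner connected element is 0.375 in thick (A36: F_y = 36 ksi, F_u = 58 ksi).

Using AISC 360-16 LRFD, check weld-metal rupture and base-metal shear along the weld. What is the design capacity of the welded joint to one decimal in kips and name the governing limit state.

131.6 kips (base-metal shear governs)

Weld metal: throat = 0.707×0.375 = 0.26513 in, L = 2×8.125 = 16.25 in. φR_n = 0.75 × 0.6 × 80 × 0.26513 × 16.25 = 155.1 kips.
Base metal shear (0.375 in plate): yield φR_n = 1.0×0.6×36×0.375×16.25 = 131.6 kips; rupture φR_n = 0.75×0.6×58×0.375×16.25 = 159.0 kips; take 131.6 kips (yield).
Governing: min(155.1, 131.6) = 131.6 kips → base-metal shear.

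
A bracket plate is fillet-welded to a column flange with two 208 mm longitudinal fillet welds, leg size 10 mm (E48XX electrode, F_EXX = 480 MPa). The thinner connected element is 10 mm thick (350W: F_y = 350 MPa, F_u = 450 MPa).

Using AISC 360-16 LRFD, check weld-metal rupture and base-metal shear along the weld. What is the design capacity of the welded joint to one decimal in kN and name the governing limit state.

Weld metal: throat = 0.707×10 = 7.07 mm, L = 2×208 = 416 mm. φR_n = 0.75 × 0.6 × 480 × 7.07 × 416 = 635.3 kN.
Base metal shear (10 mm plate): yield φR_n = 1.0×0.6×350×10×416 = 873.6 kN; rupture φR_n = 0.75×0.6×450×10×416 = 842.4 kN; take 842.4 kN (rupture).
Governing: min(635.3, 842.4) = 635.3 kN → weld metal.

635.3 kN (weld metal governs)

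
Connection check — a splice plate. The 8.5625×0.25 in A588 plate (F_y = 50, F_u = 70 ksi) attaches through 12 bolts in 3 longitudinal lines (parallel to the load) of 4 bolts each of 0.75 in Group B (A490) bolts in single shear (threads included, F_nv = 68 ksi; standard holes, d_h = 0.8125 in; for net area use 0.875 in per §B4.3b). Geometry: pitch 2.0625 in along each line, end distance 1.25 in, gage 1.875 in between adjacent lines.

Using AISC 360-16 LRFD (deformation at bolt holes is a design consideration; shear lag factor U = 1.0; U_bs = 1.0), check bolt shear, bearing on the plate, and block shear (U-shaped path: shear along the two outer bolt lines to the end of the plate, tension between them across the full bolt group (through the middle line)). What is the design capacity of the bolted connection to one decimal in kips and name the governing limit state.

Bolt shear: A_b = π(0.75)²/4 = 0.44179 in². φR_n = 0.75 × 68 × 0.44179 × 12 × 1 = 270.4 kips.
Bearing (0.25 in plate, F_u = 70 ksi): end bolts L_c = 1.25 − 0.8125/2 = 0.84375, R_n = min(1.2×0.84375×0.25×70, 2.4×0.75×0.25×70) = 17.719 kips/bolt; interior L_c = 2.0625 − 0.8125 = 1.25, R_n = 26.25 kips/bolt. φR_n = 0.75 × (3×17.719 + 9×26.25) = 217.1 kips.
Block shear: shear path 2×[1.25+3×2.0625] = 2×7.4375 in, A_gv = 3.7188, A_nv = 2×(7.4375 − 3.5×0.875)×0.25 = 2.1875 in²; tension across gage: (3.75 − 2×0.875)×0.25 = 0.5 in². R_n = min(0.6×70×2.1875, 0.6×50×3.7188) + 1.0×70×0.5 = min(91.875, 111.56) + 35 = 126.88 kips. φR_n = 0.75 × 126.88 = 95.2 kips.
Governing: min(270.4, 217.1, 95.2) = 95.2 kips → block shear.

95.2 kips (block shear governs)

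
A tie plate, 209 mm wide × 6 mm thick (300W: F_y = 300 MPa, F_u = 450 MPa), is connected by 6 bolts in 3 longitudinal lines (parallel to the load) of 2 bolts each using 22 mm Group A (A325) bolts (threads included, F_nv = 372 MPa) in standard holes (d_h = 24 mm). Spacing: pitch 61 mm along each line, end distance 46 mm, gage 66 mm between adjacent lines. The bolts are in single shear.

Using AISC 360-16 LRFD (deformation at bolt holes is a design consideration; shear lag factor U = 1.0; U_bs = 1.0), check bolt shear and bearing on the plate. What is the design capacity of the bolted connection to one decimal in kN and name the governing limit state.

517.6 kN (bearing governs)

Bolt shear: A_b = π(22)²/4 = 380.13 mm². φR_n = 0.75 × 372 × 380.13 × 6 × 1 = 636.3 kN.
Bearing (6 mm plate, F_u = 450 MPa): end bolts L_c = 46 − 24/2 = 34, R_n = min(1.2×34×6×450, 2.4×22×6×450) = 110.16 kN/bolt; interior L_c = 61 − 24 = 37, R_n = 119.88 kN/bolt. φR_n = 0.75 × (3×110.16 + 3×119.88) = 517.6 kN.
Governing: min(636.3, 517.6) = 517.6 kN → bearing.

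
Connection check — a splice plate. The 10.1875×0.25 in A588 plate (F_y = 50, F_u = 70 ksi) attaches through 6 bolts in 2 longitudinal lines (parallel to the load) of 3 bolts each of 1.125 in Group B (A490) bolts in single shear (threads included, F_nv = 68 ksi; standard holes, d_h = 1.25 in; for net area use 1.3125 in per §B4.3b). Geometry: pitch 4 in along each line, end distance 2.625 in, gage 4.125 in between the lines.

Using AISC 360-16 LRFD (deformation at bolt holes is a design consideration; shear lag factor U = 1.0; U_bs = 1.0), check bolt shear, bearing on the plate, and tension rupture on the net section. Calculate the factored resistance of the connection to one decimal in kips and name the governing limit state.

99.3 kips (net-section rupture governs)

Bolt shear: A_b = π(1.125)²/4 = 0.99402 in². φR_n = 0.75 × 68 × 0.99402 × 6 × 1 = 304.2 kips.
Bearing (0.25 in plate, F_u = 70 ksi): end bolts L_c = 2.625 − 1.25/2 = 2, R_n = min(1.2×2×0.25×70, 2.4×1.125×0.25×70) = 42 kips/bolt; interior L_c = 4 − 1.25 = 2.75, R_n = 47.25 kips/bolt. φR_n = 0.75 × (2×42 + 4×47.25) = 204.8 kips.
Tension rupture (net): A_n = (10.1875 − 2×1.3125)×0.25 = 1.8906 in² (U = 1.0, A_e = A_n). φR_n = 0.75 × 70 × 1.8906 = 99.3 kips.
Governing: min(304.2, 204.8, 99.3) = 99.3 kips → net-section rupture.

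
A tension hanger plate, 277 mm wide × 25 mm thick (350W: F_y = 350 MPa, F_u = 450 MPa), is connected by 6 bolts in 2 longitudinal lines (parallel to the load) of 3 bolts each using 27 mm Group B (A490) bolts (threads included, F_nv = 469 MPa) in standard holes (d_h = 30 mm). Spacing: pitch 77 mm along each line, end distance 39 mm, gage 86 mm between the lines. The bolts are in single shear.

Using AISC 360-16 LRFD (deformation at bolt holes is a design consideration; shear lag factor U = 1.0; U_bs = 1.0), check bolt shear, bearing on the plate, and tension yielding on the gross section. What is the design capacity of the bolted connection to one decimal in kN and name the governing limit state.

Bolt shear: A_b = π(27)²/4 = 572.56 mm². φR_n = 0.75 × 469 × 572.56 × 6 × 1 = 1208.4 kN.
Bearing (25 mm plate, F_u = 450 MPa): end bolts L_c = 39 − 30/2 = 24, R_n = min(1.2×24×25×450, 2.4×27×25×450) = 324 kN/bolt; interior L_c = 77 − 30 = 47, R_n = 634.5 kN/bolt. φR_n = 0.75 × (2×324 + 4×634.5) = 2389.5 kN.
Tension yield (gross): A_g = 277×25 = 6925 mm². φR_n = 0.90 × 350 × 6925 = 2181.4 kN.
Governing: min(1208.4, 2389.5, 2181.4) = 1208.4 kN → bolt shear.

1208.4 kN (bolt shear governs)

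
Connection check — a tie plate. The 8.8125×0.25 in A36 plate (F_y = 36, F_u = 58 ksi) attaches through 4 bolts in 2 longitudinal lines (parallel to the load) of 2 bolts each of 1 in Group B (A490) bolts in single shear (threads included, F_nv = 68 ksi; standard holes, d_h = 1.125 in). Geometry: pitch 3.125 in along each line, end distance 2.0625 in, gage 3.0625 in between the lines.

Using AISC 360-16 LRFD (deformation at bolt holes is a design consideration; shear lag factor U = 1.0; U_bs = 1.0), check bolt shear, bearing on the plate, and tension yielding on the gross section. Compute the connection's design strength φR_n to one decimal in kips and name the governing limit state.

71.4 kips (gross-section yield governs)

Bolt shear: A_b = π(1)²/4 = 0.7854 in². φR_n = 0.75 × 68 × 0.7854 × 4 × 1 = 160.2 kips.
Bearing (0.25 in plate, F_u = 58 ksi): end bolts L_c = 2.0625 − 1.125/2 = 1.5, R_n = min(1.2×1.5×0.25×58, 2.4×1×0.25×58) = 26.1 kips/bolt; interior L_c = 3.125 − 1.125 = 2, R_n = 34.8 kips/bolt. φR_n = 0.75 × (2×26.1 + 2×34.8) = 91.4 kips.
Tension yield (gross): A_g = 8.8125×0.25 = 2.2031 in². φR_n = 0.90 × 36 × 2.2031 = 71.4 kips.
Governing: min(160.2, 91.4, 71.4) = 71.4 kips → gross-section yield.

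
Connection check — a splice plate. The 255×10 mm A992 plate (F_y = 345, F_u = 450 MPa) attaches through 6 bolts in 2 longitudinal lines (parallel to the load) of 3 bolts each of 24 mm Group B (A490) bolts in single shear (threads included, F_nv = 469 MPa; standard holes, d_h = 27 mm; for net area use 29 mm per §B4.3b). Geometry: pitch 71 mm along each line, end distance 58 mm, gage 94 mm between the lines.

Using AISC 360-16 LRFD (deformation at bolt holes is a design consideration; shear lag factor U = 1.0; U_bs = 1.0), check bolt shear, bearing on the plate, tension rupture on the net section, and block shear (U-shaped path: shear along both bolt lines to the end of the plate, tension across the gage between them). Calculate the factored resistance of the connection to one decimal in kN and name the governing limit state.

664.9 kN (net-section rupture governs)

Bolt shear: A_b = π(24)²/4 = 452.39 mm². φR_n = 0.75 × 469 × 452.39 × 6 × 1 = 954.8 kN.
Bearing (10 mm plate, F_u = 450 MPa): end bolts L_c = 58 − 27/2 = 44.5, R_n = min(1.2×44.5×10×450, 2.4×24×10×450) = 240.3 kN/bolt; interior L_c = 71 − 27 = 44, R_n = 237.6 kN/bolt. φR_n = 0.75 × (2×240.3 + 4×237.6) = 1073.3 kN.
Tension rupture (net): A_n = (255 − 2×29)×10 = 1970 mm² (U = 1.0, A_e = A_n). φR_n = 0.75 × 450 × 1970 = 664.9 kN.
Block shear: shear path 2×[58+2×71] = 2×200 mm, A_gv = 4000, A_nv = 2×(200 − 2.5×29)×10 = 2550 mm²; tension across gage: (94 − 1×29)×10 = 650 mm². R_n = min(0.6×450×2550, 0.6×345×4000) + 1.0×450×650 = min(688.5, 828) + 292.5 = 981 kN. φR_n = 0.75 × 981 = 735.8 kN.
Governing: min(954.8, 1073.3, 664.9, 735.8) = 664.9 kN → net-section rupture.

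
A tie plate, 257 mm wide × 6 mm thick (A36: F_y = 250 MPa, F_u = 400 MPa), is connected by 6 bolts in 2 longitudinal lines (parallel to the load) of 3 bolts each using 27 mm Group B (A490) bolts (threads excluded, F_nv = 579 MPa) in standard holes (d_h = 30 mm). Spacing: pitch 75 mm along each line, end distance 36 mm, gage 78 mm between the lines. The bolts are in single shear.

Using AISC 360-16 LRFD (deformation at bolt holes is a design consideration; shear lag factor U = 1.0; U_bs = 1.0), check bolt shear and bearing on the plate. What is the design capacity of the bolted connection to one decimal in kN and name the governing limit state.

Bolt shear: A_b = π(27)²/4 = 572.56 mm². φR_n = 0.75 × 579 × 572.56 × 6 × 1 = 1491.8 kN.
Bearing (6 mm plate, F_u = 400 MPa): end bolts L_c = 36 − 30/2 = 21, R_n = min(1.2×21×6×400, 2.4×27×6×400) = 60.48 kN/bolt; interior L_c = 75 − 30 = 45, R_n = 129.6 kN/bolt. φR_n = 0.75 × (2×60.48 + 4×129.6) = 479.5 kN.
Governing: min(1491.8, 479.5) = 479.5 kN → bearing.

479.5 kN (bearing governs)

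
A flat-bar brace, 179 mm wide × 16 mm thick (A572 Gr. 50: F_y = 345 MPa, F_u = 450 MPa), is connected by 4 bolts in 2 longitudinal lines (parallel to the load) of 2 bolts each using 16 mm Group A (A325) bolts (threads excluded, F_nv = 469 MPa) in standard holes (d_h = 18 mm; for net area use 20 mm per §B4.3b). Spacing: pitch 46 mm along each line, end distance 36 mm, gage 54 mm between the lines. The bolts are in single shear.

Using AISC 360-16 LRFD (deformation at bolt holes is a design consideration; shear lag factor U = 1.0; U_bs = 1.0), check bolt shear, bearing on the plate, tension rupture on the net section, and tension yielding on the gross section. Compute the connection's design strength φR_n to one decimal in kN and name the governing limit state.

282.9 kN (bolt shear governs)

Bolt shear: A_b = π(16)²/4 = 201.06 mm². φR_n = 0.75 × 469 × 201.06 × 4 × 1 = 282.9 kN.
Bearing (16 mm plate, F_u = 450 MPa): end bolts L_c = 36 − 18/2 = 27, R_n = min(1.2×27×16×450, 2.4×16×16×450) = 233.28 kN/bolt; interior L_c = 46 − 18 = 28, R_n = 241.92 kN/bolt. φR_n = 0.75 × (2×233.28 + 2×241.92) = 712.8 kN.
Tension rupture (net): A_n = (179 − 2×20)×16 = 2224 mm² (U = 1.0, A_e = A_n). φR_n = 0.75 × 450 × 2224 = 750.6 kN.
Tension yield (gross): A_g = 179×16 = 2864 mm². φR_n = 0.90 × 345 × 2864 = 889.3 kN.
Governing: min(282.9, 712.8, 750.6, 889.3) = 282.9 kN → bolt shear.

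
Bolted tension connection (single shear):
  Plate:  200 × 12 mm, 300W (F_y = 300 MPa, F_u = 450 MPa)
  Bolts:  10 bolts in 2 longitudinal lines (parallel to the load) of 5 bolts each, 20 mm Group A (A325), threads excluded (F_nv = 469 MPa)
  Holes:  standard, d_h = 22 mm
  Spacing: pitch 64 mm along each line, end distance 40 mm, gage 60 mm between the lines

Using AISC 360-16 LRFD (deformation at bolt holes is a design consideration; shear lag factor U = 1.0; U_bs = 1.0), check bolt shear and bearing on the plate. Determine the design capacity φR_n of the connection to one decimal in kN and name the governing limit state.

Bolt shear: A_b = π(20)²/4 = 314.16 mm². φR_n = 0.75 × 469 × 314.16 × 10 × 1 = 1105.1 kN.
Bearing (12 mm plate, F_u = 450 MPa): end bolts L_c = 40 − 22/2 = 29, R_n = min(1.2×29×12×450, 2.4×20×12×450) = 187.92 kN/bolt; interior L_c = 64 − 22 = 42, R_n = 259.2 kN/bolt. φR_n = 0.75 × (2×187.92 + 8×259.2) = 1837.1 kN.
Governing: min(1105.1, 1837.1) = 1105.1 kN → bolt shear.

1105.1 kN (bolt shear governs)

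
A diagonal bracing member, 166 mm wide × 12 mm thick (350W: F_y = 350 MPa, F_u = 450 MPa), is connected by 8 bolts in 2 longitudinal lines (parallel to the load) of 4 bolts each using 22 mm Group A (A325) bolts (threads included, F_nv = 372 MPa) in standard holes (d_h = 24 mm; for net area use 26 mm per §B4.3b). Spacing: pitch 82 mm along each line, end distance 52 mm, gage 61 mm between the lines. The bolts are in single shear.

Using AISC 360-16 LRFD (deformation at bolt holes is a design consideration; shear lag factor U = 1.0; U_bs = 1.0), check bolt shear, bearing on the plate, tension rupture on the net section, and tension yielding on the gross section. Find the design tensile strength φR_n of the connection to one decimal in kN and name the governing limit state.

461.7 kN (net-section rupture governs)

Bolt shear: A_b = π(22)²/4 = 380.13 mm². φR_n = 0.75 × 372 × 380.13 × 8 × 1 = 848.5 kN.
Bearing (12 mm plate, F_u = 450 MPa): end bolts L_c = 52 − 24/2 = 40, R_n = min(1.2×40×12×450, 2.4×22×12×450) = 259.2 kN/bolt; interior L_c = 82 − 24 = 58, R_n = 285.12 kN/bolt. φR_n = 0.75 × (2×259.2 + 6×285.12) = 1671.8 kN.
Tension rupture (net): A_n = (166 − 2×26)×12 = 1368 mm² (U = 1.0, A_e = A_n). φR_n = 0.75 × 450 × 1368 = 461.7 kN.
Tension yield (gross): A_g = 166×12 = 1992 mm². φR_n = 0.90 × 350 × 1992 = 627.5 kN.
Governing: min(848.5, 1671.8, 461.7, 627.5) = 461.7 kN → net-section rupture.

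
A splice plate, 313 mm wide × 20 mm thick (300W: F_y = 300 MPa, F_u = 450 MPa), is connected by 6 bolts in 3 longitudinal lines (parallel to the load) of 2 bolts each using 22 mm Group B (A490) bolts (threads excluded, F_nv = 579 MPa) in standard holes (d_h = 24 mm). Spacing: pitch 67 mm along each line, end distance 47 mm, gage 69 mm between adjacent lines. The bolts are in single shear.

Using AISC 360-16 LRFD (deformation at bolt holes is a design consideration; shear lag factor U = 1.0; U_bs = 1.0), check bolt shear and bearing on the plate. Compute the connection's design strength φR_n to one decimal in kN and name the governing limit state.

990.4 kN (bolt shear governs)

Bolt shear: A_b = π(22)²/4 = 380.13 mm². φR_n = 0.75 × 579 × 380.13 × 6 × 1 = 990.4 kN.
Bearing (20 mm plate, F_u = 450 MPa): end bolts L_c = 47 − 24/2 = 35, R_n = min(1.2×35×20×450, 2.4×22×20×450) = 378 kN/bolt; interior L_c = 67 − 24 = 43, R_n = 464.4 kN/bolt. φR_n = 0.75 × (3×378 + 3×464.4) = 1895.4 kN.
Governing: min(990.4, 1895.4) = 990.4 kN → bolt shear.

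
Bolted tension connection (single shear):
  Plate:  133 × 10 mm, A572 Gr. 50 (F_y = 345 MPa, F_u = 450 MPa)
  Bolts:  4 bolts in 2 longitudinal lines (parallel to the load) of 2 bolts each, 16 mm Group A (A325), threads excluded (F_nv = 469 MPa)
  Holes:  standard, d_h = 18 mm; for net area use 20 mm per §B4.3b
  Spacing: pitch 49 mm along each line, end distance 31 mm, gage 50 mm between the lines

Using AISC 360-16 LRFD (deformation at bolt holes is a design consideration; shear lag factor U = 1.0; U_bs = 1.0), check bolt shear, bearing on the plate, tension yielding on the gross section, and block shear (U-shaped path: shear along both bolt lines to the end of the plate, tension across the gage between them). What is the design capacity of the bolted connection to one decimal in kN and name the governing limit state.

282.9 kN (bolt shear governs)

Bolt shear: A_b = π(16)²/4 = 201.06 mm². φR_n = 0.75 × 469 × 201.06 × 4 × 1 = 282.9 kN.
Bearing (10 mm plate, F_u = 450 MPa): end bolts L_c = 31 − 18/2 = 22, R_n = min(1.2×22×10×450, 2.4×16×10×450) = 118.8 kN/bolt; interior L_c = 49 − 18 = 31, R_n = 167.4 kN/bolt. φR_n = 0.75 × (2×118.8 + 2×167.4) = 429.3 kN.
Tension yield (gross): A_g = 133×10 = 1330 mm². φR_n = 0.90 × 345 × 1330 = 413.0 kN.
Block shear: shear path 2×[31+1×49] = 2×80 mm, A_gv = 1600, A_nv = 2×(80 − 1.5×20)×10 = 1000 mm²; tension across gage: (50 − 1×20)×10 = 300 mm². R_n = min(0.6×450×1000, 0.6×345×1600) + 1.0×450×300 = min(270, 331.2) + 135 = 405 kN. φR_n = 0.75 × 405 = 303.8 kN.
Governing: min(282.9, 429.3, 413.0, 303.8) = 282.9 kN → bolt shear.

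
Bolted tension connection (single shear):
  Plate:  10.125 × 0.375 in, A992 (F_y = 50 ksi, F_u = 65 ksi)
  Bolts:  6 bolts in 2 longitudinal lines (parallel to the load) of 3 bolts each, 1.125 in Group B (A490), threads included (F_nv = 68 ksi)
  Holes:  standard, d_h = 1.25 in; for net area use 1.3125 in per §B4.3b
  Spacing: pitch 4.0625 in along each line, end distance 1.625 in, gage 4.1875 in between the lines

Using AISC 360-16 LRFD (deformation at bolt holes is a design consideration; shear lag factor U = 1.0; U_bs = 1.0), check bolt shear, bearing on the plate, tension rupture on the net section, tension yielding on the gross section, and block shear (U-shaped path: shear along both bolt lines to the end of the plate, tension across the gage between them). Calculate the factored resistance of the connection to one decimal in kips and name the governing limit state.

Bolt shear: A_b = π(1.125)²/4 = 0.99402 in². φR_n = 0.75 × 68 × 0.99402 × 6 × 1 = 304.2 kips.
Bearing (0.375 in plate, F_u = 65 ksi): end bolts L_c = 1.625 − 1.25/2 = 1, R_n = min(1.2×1×0.375×65, 2.4×1.125×0.375×65) = 29.25 kips/bolt; interior L_c = 4.0625 − 1.25 = 2.8125, R_n = 65.813 kips/bolt. φR_n = 0.75 × (2×29.25 + 4×65.813) = 241.3 kips.
Tension rupture (net): A_n = (10.125 − 2×1.3125)×0.375 = 2.8125 in² (U = 1.0, A_e = A_n). φR_n = 0.75 × 65 × 2.8125 = 137.1 kips.
Tension yield (gross): A_g = 10.125×0.375 = 3.7969 in². φR_n = 0.90 × 50 × 3.7969 = 170.9 kips.
Block shear: shear path 2×[1.625+2×4.0625] = 2×9.75 in, A_gv = 7.3125, A_nv = 2×(9.75 − 2.5×1.3125)×0.375 = 4.8516 in²; tension across gage: (4.1875 − 1×1.3125)×0.375 = 1.0781 in². R_n = min(0.6×65×4.8516, 0.6×50×7.3125) + 1.0×65×1.0781 = min(189.21, 219.38) + 70.077 = 259.29 kips. φR_n = 0.75 × 259.29 = 194.5 kips.
Governing: min(304.2, 241.3, 137.1, 170.9, 194.5) = 137.1 kips → net-section rupture.

137.1 kips (net-section rupture governs)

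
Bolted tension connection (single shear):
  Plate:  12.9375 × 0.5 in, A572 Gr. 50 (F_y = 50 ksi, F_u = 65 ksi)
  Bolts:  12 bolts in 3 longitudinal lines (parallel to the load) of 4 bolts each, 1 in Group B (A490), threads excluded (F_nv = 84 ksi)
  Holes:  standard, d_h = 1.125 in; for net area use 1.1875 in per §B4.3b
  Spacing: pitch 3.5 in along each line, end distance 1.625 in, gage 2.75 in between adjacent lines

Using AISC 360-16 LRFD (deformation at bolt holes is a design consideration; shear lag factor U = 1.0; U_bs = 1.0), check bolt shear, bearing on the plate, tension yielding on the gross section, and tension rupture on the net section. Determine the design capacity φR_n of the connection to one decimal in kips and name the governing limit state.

Bolt shear: A_b = π(1)²/4 = 0.7854 in². φR_n = 0.75 × 84 × 0.7854 × 12 × 1 = 593.8 kips.
Bearing (0.5 in plate, F_u = 65 ksi): end bolts L_c = 1.625 − 1.125/2 = 1.0625, R_n = min(1.2×1.0625×0.5×65, 2.4×1×0.5×65) = 41.438 kips/bolt; interior L_c = 3.5 − 1.125 = 2.375, R_n = 78 kips/bolt. φR_n = 0.75 × (3×41.438 + 9×78) = 619.7 kips.
Tension yield (gross): A_g = 12.9375×0.5 = 6.4688 in². φR_n = 0.90 × 50 × 6.4688 = 291.1 kips.
Tension rupture (net): A_n = (12.9375 − 3×1.1875)×0.5 = 4.6875 in² (U = 1.0, A_e = A_n). φR_n = 0.75 × 65 × 4.6875 = 228.5 kips.
Governing: min(593.8, 619.7, 291.1, 228.5) = 228.5 kips → net-section rupture.

228.5 kips (net-section rupture governs)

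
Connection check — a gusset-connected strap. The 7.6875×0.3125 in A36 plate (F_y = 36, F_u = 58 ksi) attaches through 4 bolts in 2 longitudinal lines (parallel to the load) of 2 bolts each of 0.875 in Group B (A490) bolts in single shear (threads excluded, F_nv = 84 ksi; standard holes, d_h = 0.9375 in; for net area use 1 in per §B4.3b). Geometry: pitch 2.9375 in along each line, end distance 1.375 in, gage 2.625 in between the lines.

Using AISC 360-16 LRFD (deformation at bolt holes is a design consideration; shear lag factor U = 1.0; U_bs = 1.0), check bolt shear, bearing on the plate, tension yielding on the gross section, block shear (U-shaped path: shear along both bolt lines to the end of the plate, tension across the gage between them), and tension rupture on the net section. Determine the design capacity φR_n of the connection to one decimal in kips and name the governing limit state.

Bolt shear: A_b = π(0.875)²/4 = 0.60132 in². φR_n = 0.75 × 84 × 0.60132 × 4 × 1 = 151.5 kips.
Bearing (0.3125 in plate, F_u = 58 ksi): end bolts L_c = 1.375 − 0.9375/2 = 0.90625, R_n = min(1.2×0.90625×0.3125×58, 2.4×0.875×0.3125×58) = 19.711 kips/bolt; interior L_c = 2.9375 − 0.9375 = 2, R_n = 38.063 kips/bolt. φR_n = 0.75 × (2×19.711 + 2×38.063) = 86.7 kips.
Tension yield (gross): A_g = 7.6875×0.3125 = 2.4023 in². φR_n = 0.90 × 36 × 2.4023 = 77.8 kips.
Block shear: shear path 2×[1.375+1×2.9375] = 2×4.3125 in, A_gv = 2.6953, A_nv = 2×(4.3125 − 1.5×1)×0.3125 = 1.7578 in²; tension across gage: (2.625 − 1×1)×0.3125 = 0.50781 in². R_n = min(0.6×58×1.7578, 0.6×36×2.6953) + 1.0×58×0.50781 = min(61.171, 58.218) + 29.453 = 87.671 kips. φR_n = 0.75 × 87.671 = 65.8 kips.
Tension rupture (net): A_n = (7.6875 − 2×1)×0.3125 = 1.7773 in² (U = 1.0, A_e = A_n). φR_n = 0.75 × 58 × 1.7773 = 77.3 kips.
Governing: min(151.5, 86.7, 77.8, 65.8, 77.3) = 65.8 kips → block shear.

65.8 kips (block shear governs)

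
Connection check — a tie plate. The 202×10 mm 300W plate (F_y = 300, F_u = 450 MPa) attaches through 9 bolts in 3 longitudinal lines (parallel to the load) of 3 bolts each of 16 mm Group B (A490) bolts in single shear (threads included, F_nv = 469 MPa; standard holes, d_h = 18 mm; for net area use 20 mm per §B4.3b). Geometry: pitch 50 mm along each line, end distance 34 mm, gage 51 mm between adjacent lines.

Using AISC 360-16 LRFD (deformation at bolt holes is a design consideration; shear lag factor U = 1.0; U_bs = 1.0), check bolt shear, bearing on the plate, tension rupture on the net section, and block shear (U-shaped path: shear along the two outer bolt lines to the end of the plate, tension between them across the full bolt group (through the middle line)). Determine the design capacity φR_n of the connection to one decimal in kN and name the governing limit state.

479.3 kN (net-section rupture governs)

Bolt shear: A_b = π(16)²/4 = 201.06 mm². φR_n = 0.75 × 469 × 201.06 × 9 × 1 = 636.5 kN.
Bearing (10 mm plate, F_u = 450 MPa): end bolts L_c = 34 − 18/2 = 25, R_n = min(1.2×25×10×450, 2.4×16×10×450) = 135 kN/bolt; interior L_c = 50 − 18 = 32, R_n = 172.8 kN/bolt. φR_n = 0.75 × (3×135 + 6×172.8) = 1081.4 kN.
Tension rupture (net): A_n = (202 − 3×20)×10 = 1420 mm² (U = 1.0, A_e = A_n). φR_n = 0.75 × 450 × 1420 = 479.3 kN.
Block shear: shear path 2×[34+2×50] = 2×134 mm, A_gv = 2680, A_nv = 2×(134 − 2.5×20)×10 = 1680 mm²; tension across gage: (102 − 2×20)×10 = 620 mm². R_n = min(0.6×450×1680, 0.6×300×2680) + 1.0×450×620 = min(453.6, 482.4) + 279 = 732.6 kN. φR_n = 0.75 × 732.6 = 549.5 kN.
Governing: min(636.5, 1081.4, 479.3, 549.5) = 479.3 kN → net-section rupture.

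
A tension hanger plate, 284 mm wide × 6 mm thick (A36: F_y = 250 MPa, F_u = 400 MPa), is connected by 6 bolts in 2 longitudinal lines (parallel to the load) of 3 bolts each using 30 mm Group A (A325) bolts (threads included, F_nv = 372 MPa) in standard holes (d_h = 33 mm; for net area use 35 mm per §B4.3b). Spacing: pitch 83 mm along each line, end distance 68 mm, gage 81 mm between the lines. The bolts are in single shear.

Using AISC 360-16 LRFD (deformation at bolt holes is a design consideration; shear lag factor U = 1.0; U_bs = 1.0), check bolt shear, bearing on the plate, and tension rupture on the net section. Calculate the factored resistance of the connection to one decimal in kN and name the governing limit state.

Bolt shear: A_b = π(30)²/4 = 706.86 mm². φR_n = 0.75 × 372 × 706.86 × 6 × 1 = 1183.3 kN.
Bearing (6 mm plate, F_u = 400 MPa): end bolts L_c = 68 − 33/2 = 51.5, R_n = min(1.2×51.5×6×400, 2.4×30×6×400) = 148.32 kN/bolt; interior L_c = 83 − 33 = 50, R_n = 144 kN/bolt. φR_n = 0.75 × (2×148.32 + 4×144) = 654.5 kN.
Tension rupture (net): A_n = (284 − 2×35)×6 = 1284 mm² (U = 1.0, A_e = A_n). φR_n = 0.75 × 400 × 1284 = 385.2 kN.
Governing: min(1183.3, 654.5, 385.2) = 385.2 kN → net-section rupture.

385.2 kN (net-section rupture governs)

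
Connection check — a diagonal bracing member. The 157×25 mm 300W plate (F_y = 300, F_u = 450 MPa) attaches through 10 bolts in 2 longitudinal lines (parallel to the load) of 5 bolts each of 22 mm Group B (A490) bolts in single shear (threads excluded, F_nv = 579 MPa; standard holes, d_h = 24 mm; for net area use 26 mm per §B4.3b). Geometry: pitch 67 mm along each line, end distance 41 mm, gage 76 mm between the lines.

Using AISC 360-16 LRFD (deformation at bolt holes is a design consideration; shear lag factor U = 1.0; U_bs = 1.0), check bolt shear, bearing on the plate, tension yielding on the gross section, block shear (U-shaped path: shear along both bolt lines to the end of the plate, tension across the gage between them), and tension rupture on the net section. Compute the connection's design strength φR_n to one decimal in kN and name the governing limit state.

885.9 kN (net-section rupture governs)

Bolt shear: A_b = π(22)²/4 = 380.13 mm². φR_n = 0.75 × 579 × 380.13 × 10 × 1 = 1650.7 kN.
Bearing (25 mm plate, F_u = 450 MPa): end bolts L_c = 41 − 24/2 = 29, R_n = min(1.2×29×25×450, 2.4×22×25×450) = 391.5 kN/bolt; interior L_c = 67 − 24 = 43, R_n = 580.5 kN/bolt. φR_n = 0.75 × (2×391.5 + 8×580.5) = 4070.3 kN.
Tension yield (gross): A_g = 157×25 = 3925 mm². φR_n = 0.90 × 300 × 3925 = 1059.8 kN.
Block shear: shear path 2×[41+4×67] = 2×309 mm, A_gv = 15450, A_nv = 2×(309 − 4.5×26)×25 = 9600 mm²; tension across gage: (76 − 1×26)×25 = 1250 mm². R_n = min(0.6×450×9600, 0.6×300×15450) + 1.0×450×1250 = min(2592, 2781) + 562.5 = 3154.5 kN. φR_n = 0.75 × 3154.5 = 2365.9 kN.
Tension rupture (net): A_n = (157 − 2×26)×25 = 2625 mm² (U = 1.0, A_e = A_n). φR_n = 0.75 × 450 × 2625 = 885.9 kN.
Governing: min(1650.7, 4070.3, 1059.8, 2365.9, 885.9) = 885.9 kN → net-section rupture.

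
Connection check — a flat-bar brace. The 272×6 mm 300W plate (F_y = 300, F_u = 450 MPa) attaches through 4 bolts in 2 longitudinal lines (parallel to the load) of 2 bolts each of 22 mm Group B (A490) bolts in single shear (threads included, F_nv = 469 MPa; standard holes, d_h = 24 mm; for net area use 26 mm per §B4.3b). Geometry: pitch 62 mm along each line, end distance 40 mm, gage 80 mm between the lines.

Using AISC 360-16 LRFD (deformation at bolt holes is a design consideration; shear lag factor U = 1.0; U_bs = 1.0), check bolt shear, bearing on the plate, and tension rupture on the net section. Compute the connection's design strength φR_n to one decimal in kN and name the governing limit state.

Bolt shear: A_b = π(22)²/4 = 380.13 mm². φR_n = 0.75 × 469 × 380.13 × 4 × 1 = 534.8 kN.
Bearing (6 mm plate, F_u = 450 MPa): end bolts L_c = 40 − 24/2 = 28, R_n = min(1.2×28×6×450, 2.4×22×6×450) = 90.72 kN/bolt; interior L_c = 62 − 24 = 38, R_n = 123.12 kN/bolt. φR_n = 0.75 × (2×90.72 + 2×123.12) = 320.8 kN.
Tension rupture (net): A_n = (272 − 2×26)×6 = 1320 mm² (U = 1.0, A_e = A_n). φR_n = 0.75 × 450 × 1320 = 445.5 kN.
Governing: min(534.8, 320.8, 445.5) = 320.8 kN → bearing.

320.8 kN (bearing governs)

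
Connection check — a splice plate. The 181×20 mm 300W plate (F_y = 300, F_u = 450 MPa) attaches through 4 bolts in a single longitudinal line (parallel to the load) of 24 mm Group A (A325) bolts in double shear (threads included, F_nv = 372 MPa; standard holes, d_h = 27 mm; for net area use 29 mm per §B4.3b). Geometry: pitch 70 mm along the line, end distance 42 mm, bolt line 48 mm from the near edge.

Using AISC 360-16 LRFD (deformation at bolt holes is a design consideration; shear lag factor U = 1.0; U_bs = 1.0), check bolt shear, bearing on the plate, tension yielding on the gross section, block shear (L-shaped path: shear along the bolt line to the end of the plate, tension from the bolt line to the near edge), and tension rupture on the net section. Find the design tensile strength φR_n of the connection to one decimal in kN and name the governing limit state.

Bolt shear: A_b = π(24)²/4 = 452.39 mm². φR_n = 0.75 × 372 × 452.39 × 4 × 2 = 1009.7 kN.
Bearing (20 mm plate, F_u = 450 MPa): end bolts L_c = 42 − 27/2 = 28.5, R_n = min(1.2×28.5×20×450, 2.4×24×20×450) = 307.8 kN/bolt; interior L_c = 70 − 27 = 43, R_n = 464.4 kN/bolt. φR_n = 0.75 × (1×307.8 + 3×464.4) = 1275.8 kN.
Tension yield (gross): A_g = 181×20 = 3620 mm². φR_n = 0.90 × 300 × 3620 = 977.4 kN.
Block shear: shear path 1×[42+3×70] = 1×252 mm, A_gv = 5040, A_nv = 1×(252 − 3.5×29)×20 = 3010 mm²; tension to near edge: (48 − 0.5×29)×20 = 670 mm². R_n = min(0.6×450×3010, 0.6×300×5040) + 1.0×450×670 = min(812.7, 907.2) + 301.5 = 1114.2 kN. φR_n = 0.75 × 1114.2 = 835.7 kN.
Tension rupture (net): A_n = (181 − 1×29)×20 = 3040 mm² (U = 1.0, A_e = A_n). φR_n = 0.75 × 450 × 3040 = 1026.0 kN.
Governing: min(1009.7, 1275.8, 977.4, 835.7, 1026.0) = 835.7 kN → block shear.

835.7 kN (block shear governs)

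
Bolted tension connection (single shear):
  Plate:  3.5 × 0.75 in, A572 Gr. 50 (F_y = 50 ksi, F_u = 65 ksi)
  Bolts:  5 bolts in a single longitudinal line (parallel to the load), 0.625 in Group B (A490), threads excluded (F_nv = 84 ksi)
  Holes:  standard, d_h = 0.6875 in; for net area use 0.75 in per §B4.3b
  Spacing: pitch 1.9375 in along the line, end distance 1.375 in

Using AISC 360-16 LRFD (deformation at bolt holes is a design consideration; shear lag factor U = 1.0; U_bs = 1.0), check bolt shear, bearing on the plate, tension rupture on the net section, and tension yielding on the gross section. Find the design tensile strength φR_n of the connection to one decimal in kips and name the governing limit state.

Bolt shear: A_b = π(0.625)²/4 = 0.3068 in². φR_n = 0.75 × 84 × 0.3068 × 5 × 1 = 96.6 kips.
Bearing (0.75 in plate, F_u = 65 ksi): end bolts L_c = 1.375 − 0.6875/2 = 1.03125, R_n = min(1.2×1.03125×0.75×65, 2.4×0.625×0.75×65) = 60.328 kips/bolt; interior L_c = 1.9375 − 0.6875 = 1.25, R_n = 73.125 kips/bolt. φR_n = 0.75 × (1×60.328 + 4×73.125) = 264.6 kips.
Tension rupture (net): A_n = (3.5 − 1×0.75)×0.75 = 2.0625 in² (U = 1.0, A_e = A_n). φR_n = 0.75 × 65 × 2.0625 = 100.5 kips.
Tension yield (gross): A_g = 3.5×0.75 = 2.625 in². φR_n = 0.90 × 50 × 2.625 = 118.1 kips.
Governing: min(96.6, 264.6, 100.5, 118.1) = 96.6 kips → bolt shear.

96.6 kips (bolt shear governs)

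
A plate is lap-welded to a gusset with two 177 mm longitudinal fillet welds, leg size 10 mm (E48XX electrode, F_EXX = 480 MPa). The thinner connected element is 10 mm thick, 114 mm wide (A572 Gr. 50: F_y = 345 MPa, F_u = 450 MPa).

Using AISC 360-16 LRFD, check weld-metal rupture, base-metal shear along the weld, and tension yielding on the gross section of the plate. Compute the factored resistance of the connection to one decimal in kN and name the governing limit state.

354.0 kN (gross-section yield governs)

Weld metal: throat = 0.707×10 = 7.07 mm, L = 2×177 = 354 mm. φR_n = 0.75 × 0.6 × 480 × 7.07 × 354 = 540.6 kN.
Base metal shear (10 mm plate): yield φR_n = 1.0×0.6×345×10×354 = 732.8 kN; rupture φR_n = 0.75×0.6×450×10×354 = 716.9 kN; take 716.9 kN (rupture).
Tension yield (gross): A_g = 114×10 = 1140 mm². φR_n = 0.90 × 345 × 1140 = 354.0 kN.
Governing: min(540.6, 716.9, 354.0) = 354.0 kN → gross-section yield.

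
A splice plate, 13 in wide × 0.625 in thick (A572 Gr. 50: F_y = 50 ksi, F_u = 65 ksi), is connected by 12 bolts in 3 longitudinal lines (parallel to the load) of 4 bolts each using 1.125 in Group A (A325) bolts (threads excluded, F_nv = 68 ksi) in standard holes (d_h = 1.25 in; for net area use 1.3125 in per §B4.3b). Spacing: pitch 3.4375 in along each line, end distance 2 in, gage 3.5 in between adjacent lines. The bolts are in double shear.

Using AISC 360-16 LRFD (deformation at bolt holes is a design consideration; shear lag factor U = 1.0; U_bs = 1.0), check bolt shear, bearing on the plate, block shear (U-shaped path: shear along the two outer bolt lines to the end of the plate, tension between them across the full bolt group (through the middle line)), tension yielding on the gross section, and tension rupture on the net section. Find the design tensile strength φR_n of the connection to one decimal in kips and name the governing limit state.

Bolt shear: A_b = π(1.125)²/4 = 0.99402 in². φR_n = 0.75 × 68 × 0.99402 × 12 × 2 = 1216.7 kips.
Bearing (0.625 in plate, F_u = 65 ksi): end bolts L_c = 2 − 1.25/2 = 1.375, R_n = min(1.2×1.375×0.625×65, 2.4×1.125×0.625×65) = 67.031 kips/bolt; interior L_c = 3.4375 − 1.25 = 2.1875, R_n = 106.64 kips/bolt. φR_n = 0.75 × (3×67.031 + 9×106.64) = 870.6 kips.
Block shear: shear path 2×[2+3×3.4375] = 2×12.3125 in, A_gv = 15.391, A_nv = 2×(12.3125 − 3.5×1.3125)×0.625 = 9.6484 in²; tension across gage: (7 − 2×1.3125)×0.625 = 2.7344 in². R_n = min(0.6×65×9.6484, 0.6×50×15.391) + 1.0×65×2.7344 = min(376.29, 461.73) + 177.74 = 554.03 kips. φR_n = 0.75 × 554.03 = 415.5 kips.
Tension yield (gross): A_g = 13×0.625 = 8.125 in². φR_n = 0.90 × 50 × 8.125 = 365.6 kips.
Tension rupture (net): A_n = (13 − 3×1.3125)×0.625 = 5.6641 in² (U = 1.0, A_e = A_n). φR_n = 0.75 × 65 × 5.6641 = 276.1 kips.
Governing: min(1216.7, 870.6, 415.5, 365.6, 276.1) = 276.1 kips → net-section rupture.

276.1 kips (net-section rupture governs)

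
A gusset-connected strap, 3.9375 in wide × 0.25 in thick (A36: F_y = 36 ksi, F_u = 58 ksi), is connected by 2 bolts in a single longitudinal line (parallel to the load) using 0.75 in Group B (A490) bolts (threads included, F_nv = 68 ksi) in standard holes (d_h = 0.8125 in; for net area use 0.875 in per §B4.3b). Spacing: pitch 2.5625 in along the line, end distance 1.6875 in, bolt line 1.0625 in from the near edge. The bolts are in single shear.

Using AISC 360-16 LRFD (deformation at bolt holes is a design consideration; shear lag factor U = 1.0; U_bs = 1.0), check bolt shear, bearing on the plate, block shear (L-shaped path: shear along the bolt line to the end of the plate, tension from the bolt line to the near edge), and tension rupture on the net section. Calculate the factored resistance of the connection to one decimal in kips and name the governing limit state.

Bolt shear: A_b = π(0.75)²/4 = 0.44179 in². φR_n = 0.75 × 68 × 0.44179 × 2 × 1 = 45.1 kips.
Bearing (0.25 in plate, F_u = 58 ksi): end bolts L_c = 1.6875 − 0.8125/2 = 1.28125, R_n = min(1.2×1.28125×0.25×58, 2.4×0.75×0.25×58) = 22.294 kips/bolt; interior L_c = 2.5625 − 0.8125 = 1.75, R_n = 26.1 kips/bolt. φR_n = 0.75 × (1×22.294 + 1×26.1) = 36.3 kips.
Block shear: shear path 1×[1.6875+1×2.5625] = 1×4.25 in, A_gv = 1.0625, A_nv = 1×(4.25 − 1.5×0.875)×0.25 = 0.73438 in²; tension to near edge: (1.0625 − 0.5×0.875)×0.25 = 0.15625 in². R_n = min(0.6×58×0.73438, 0.6×36×1.0625) + 1.0×58×0.15625 = min(25.556, 22.95) + 9.0625 = 32.013 kips. φR_n = 0.75 × 32.013 = 24.0 kips.
Tension rupture (net): A_n = (3.9375 − 1×0.875)×0.25 = 0.76563 in² (U = 1.0, A_e = A_n). φR_n = 0.75 × 58 × 0.76563 = 33.3 kips.
Governing: min(45.1, 36.3, 24.0, 33.3) = 24.0 kips → block shear.

24.0 kips (block shear governs)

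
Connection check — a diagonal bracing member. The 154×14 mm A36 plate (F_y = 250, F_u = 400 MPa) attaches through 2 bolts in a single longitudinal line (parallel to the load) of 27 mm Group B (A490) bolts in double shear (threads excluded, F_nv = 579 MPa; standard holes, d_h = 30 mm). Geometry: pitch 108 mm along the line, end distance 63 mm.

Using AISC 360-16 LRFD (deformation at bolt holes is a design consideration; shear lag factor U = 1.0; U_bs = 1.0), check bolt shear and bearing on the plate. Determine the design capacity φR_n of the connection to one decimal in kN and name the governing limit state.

Bolt shear: A_b = π(27)²/4 = 572.56 mm². φR_n = 0.75 × 579 × 572.56 × 2 × 2 = 994.5 kN.
Bearing (14 mm plate, F_u = 400 MPa): end bolts L_c = 63 − 30/2 = 48, R_n = min(1.2×48×14×400, 2.4×27×14×400) = 322.56 kN/bolt; interior L_c = 108 − 30 = 78, R_n = 362.88 kN/bolt. φR_n = 0.75 × (1×322.56 + 1×362.88) = 514.1 kN.
Governing: min(994.5, 514.1) = 514.1 kN → bearing.

514.1 kN (bearing governs)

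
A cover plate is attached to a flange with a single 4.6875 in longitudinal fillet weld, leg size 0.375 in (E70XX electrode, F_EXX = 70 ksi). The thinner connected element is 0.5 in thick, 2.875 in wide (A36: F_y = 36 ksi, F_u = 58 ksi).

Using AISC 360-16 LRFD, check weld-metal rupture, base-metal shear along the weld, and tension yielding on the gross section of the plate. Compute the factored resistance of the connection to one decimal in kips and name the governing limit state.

39.1 kips (weld metal governs)

Weld metal: throat = 0.707×0.375 = 0.26513 in, L = 4.6875 in. φR_n = 0.75 × 0.6 × 70 × 0.26513 × 4.6875 = 39.1 kips.
Base metal shear (0.5 in plate): yield φR_n = 1.0×0.6×36×0.5×4.6875 = 50.6 kips; rupture φR_n = 0.75×0.6×58×0.5×4.6875 = 61.2 kips; take 50.6 kips (yield).
Tension yield (gross): A_g = 2.875×0.5 = 1.4375 in². φR_n = 0.90 × 36 × 1.4375 = 46.6 kips.
Governing: min(39.1, 50.6, 46.6) = 39.1 kips → weld metal.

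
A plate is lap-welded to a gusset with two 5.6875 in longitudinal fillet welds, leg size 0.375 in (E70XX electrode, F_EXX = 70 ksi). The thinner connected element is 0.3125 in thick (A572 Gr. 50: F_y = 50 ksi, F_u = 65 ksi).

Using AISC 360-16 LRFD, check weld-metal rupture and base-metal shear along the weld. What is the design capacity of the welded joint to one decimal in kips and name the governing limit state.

Weld metal: throat = 0.707×0.375 = 0.26513 in, L = 2×5.6875 = 11.375 in. φR_n = 0.75 × 0.6 × 70 × 0.26513 × 11.375 = 95.0 kips.
Base metal shear (0.3125 in plate): yield φR_n = 1.0×0.6×50×0.3125×11.375 = 106.6 kips; rupture φR_n = 0.75×0.6×65×0.3125×11.375 = 104.0 kips; take 104.0 kips (rupture).
Governing: min(95.0, 104.0) = 95.0 kips → weld metal.

95.0 kips (weld metal governs)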